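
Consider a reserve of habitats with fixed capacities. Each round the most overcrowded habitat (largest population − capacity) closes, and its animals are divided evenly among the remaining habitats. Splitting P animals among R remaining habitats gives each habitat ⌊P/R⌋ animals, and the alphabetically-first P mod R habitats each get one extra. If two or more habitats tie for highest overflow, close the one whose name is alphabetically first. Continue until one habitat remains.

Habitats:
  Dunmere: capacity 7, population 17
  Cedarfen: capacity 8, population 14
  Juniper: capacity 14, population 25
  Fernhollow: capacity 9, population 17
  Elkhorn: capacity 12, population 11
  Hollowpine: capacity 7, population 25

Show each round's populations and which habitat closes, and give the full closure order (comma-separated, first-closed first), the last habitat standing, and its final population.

Round 1: Cedarfen=14 Dunmere=17 Elkhorn=11 Fernhollow=17 Hollowpine=25 Juniper=25 → close Hollowpine (overflow 18)
  25÷5 = 5 each, +1 to first 0
Round 2: Cedarfen=19 Dunmere=22 Elkhorn=16 Fernhollow=22 Juniper=30 → close Juniper (overflow 16)
  30÷4 = 7 each, +1 to first 2
Round 3: Cedarfen=27 Dunmere=30 Elkhorn=23 Fernhollow=29 → close Dunmere (overflow 23)
  30÷3 = 10 each, +1 to first 0
Round 4: Cedarfen=37 Elkhorn=33 Fernhollow=39 → close Fernhollow (overflow 30)
  39÷2 = 19 each, +1 to first 1
Round 5: Cedarfen=57 Elkhorn=52 → close Cedarfen (overflow 49)
  57÷1 = 57 each, +1 to first 0

Closure order: Hollowpine, Juniper, Dunmere, Fernhollow, Cedarfen
Last habitat: Elkhorn with 109 animals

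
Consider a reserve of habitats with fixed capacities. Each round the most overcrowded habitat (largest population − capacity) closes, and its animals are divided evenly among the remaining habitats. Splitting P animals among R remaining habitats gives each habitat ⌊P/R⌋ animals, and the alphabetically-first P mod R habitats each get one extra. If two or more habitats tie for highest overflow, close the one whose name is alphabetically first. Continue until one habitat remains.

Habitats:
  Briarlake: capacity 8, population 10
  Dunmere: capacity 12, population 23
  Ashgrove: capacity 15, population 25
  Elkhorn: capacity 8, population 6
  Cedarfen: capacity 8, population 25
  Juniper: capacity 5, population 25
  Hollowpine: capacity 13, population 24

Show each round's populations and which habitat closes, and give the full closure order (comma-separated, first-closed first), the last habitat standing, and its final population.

Round 1: Ashgrove=25 Briarlake=10 Cedarfen=25 Dunmere=23 Elkhorn=6 Hollowpine=24 Juniper=25 → close Juniper (overflow 20)
  25÷6 = 4 each, +1 to first 1
Round 2: Ashgrove=30 Briarlake=14 Cedarfen=29 Dunmere=27 Elkhorn=10 Hollowpine=28 → close Cedarfen (overflow 21)
  29÷5 = 5 each, +1 to first 4
Round 3: Ashgrove=36 Briarlake=20 Dunmere=33 Elkhorn=16 Hollowpine=33 → close Ashgrove (overflow 21)
  36÷4 = 9 each, +1 to first 0
Round 4: Briarlake=29 Dunmere=42 Elkhorn=25 Hollowpine=42 → close Dunmere (overflow 30)
  42÷3 = 14 each, +1 to first 0
Round 5: Briarlake=43 Elkhorn=39 Hollowpine=56 → close Hollowpine (overflow 43)
  56÷2 = 28 each, +1 to first 0
Round 6: Briarlake=71 Elkhorn=67 → close Briarlake (overflow 63)
  71÷1 = 71 each, +1 to first 0

Closure order: Juniper, Cedarfen, Ashgrove, Dunmere, Hollowpine, Briarlake
Last habitat: Elkhorn with 138 animals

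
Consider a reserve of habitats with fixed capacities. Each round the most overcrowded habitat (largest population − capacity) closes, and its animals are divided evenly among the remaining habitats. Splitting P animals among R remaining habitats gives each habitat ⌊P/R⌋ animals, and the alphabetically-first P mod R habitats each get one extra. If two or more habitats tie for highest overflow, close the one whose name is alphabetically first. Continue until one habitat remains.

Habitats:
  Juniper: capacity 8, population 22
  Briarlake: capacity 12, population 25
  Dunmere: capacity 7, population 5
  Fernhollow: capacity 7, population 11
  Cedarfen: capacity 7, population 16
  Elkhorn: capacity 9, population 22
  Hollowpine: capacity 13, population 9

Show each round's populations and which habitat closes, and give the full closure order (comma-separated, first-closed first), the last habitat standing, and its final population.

Round 1: Briarlake=25 Cedarfen=16 Dunmere=5 Elkhorn=22 Fernhollow=11 Hollowpine=9 Juniper=22 → close Juniper (overflow 14)
  22÷6 = 3 each, +1 to first 4
Round 2: Briarlake=29 Cedarfen=20 Dunmere=9 Elkhorn=26 Fernhollow=14 Hollowpine=12 → close Briarlake (overflow 17)
  29÷5 = 5 each, +1 to first 4
Round 3: Cedarfen=26 Dunmere=15 Elkhorn=32 Fernhollow=20 Hollowpine=17 → close Elkhorn (overflow 23)
  32÷4 = 8 each, +1 to first 0
Round 4: Cedarfen=34 Dunmere=23 Fernhollow=28 Hollowpine=25 → close Cedarfen (overflow 27)
  34÷3 = 11 each, +1 to first 1
Round 5: Dunmere=35 Fernhollow=39 Hollowpine=36 → close Fernhollow (overflow 32)
  39÷2 = 19 each, +1 to first 1
Round 6: Dunmere=55 Hollowpine=55 → close Dunmere (overflow 48)
  55÷1 = 55 each, +1 to first 0

Closure order: Juniper, Briarlake, Elkhorn, Cedarfen, Fernhollow, Dunmere
Last habitat: Hollowpine with 110 animals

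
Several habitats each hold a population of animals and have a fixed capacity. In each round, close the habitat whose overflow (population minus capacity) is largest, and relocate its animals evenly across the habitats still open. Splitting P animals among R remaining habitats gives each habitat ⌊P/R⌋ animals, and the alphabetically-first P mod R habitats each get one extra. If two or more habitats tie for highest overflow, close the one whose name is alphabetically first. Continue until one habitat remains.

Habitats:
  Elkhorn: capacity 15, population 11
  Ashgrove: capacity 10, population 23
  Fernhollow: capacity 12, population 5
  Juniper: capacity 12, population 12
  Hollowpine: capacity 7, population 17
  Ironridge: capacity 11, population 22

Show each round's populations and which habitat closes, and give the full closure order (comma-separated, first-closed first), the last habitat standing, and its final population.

Closure order: Ashgrove, Hollowpine, Ironridge, Juniper, Elkhorn
Last habitat: Fernhollow with 90 animals

Round 1: Ashgrove=23 Elkhorn=11 Fernhollow=5 Hollowpine=17 Ironridge=22 Juniper=12 → close Ashgrove (overflow 13)
  23÷5 = 4 each, +1 to first 3
Round 2: Elkhorn=16 Fernhollow=10 Hollowpine=22 Ironridge=26 Juniper=16 → close Hollowpine (overflow 15)
  22÷4 = 5 each, +1 to first 2
Round 3: Elkhorn=22 Fernhollow=16 Ironridge=31 Juniper=21 → close Ironridge (overflow 20)
  31÷3 = 10 each, +1 to first 1
Round 4: Elkhorn=33 Fernhollow=26 Juniper=31 → close Juniper (overflow 19)
  31÷2 = 15 each, +1 to first 1
Round 5: Elkhorn=49 Fernhollow=41 → close Elkhorn (overflow 34)
  49÷1 = 49 each, +1 to first 0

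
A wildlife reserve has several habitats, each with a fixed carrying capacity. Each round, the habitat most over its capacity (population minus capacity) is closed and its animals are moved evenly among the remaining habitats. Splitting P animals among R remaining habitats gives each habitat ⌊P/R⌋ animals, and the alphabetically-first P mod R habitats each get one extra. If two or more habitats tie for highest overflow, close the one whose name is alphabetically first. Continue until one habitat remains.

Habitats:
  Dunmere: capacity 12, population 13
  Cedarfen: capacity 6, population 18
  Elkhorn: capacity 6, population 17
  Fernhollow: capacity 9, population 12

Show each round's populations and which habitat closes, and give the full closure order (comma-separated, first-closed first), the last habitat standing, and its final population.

Round 1: Cedarfen=18 Dunmere=13 Elkhorn=17 Fernhollow=12 → close Cedarfen (overflow 12)
  18÷3 = 6 each, +1 to first 0
Round 2: Dunmere=19 Elkhorn=23 Fernhollow=18 → close Elkhorn (overflow 17)
  23÷2 = 11 each, +1 to first 1
Round 3: Dunmere=31 Fernhollow=29 → close Fernhollow (overflow 20)
  29÷1 = 29 each, +1 to first 0

Closure order: Cedarfen, Elkhorn, Fernhollow
Last habitat: Dunmere with 60 animals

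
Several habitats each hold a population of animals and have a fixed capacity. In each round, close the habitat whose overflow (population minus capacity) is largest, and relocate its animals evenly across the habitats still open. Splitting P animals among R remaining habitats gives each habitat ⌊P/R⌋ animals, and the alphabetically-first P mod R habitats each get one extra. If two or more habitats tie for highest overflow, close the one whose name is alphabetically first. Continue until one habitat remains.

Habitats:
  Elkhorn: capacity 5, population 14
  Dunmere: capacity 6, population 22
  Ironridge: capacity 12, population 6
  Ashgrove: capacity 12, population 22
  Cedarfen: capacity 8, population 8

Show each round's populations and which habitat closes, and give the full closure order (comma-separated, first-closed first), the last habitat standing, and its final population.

Round 1: Ashgrove=22 Cedarfen=8 Dunmere=22 Elkhorn=14 Ironridge=6 → close Dunmere (overflow 16)
  22÷4 = 5 each, +1 to first 2
Round 2: Ashgrove=28 Cedarfen=14 Elkhorn=19 Ironridge=11 → close Ashgrove (overflow 16)
  28÷3 = 9 each, +1 to first 1
Round 3: Cedarfen=24 Elkhorn=28 Ironridge=20 → close Elkhorn (overflow 23)
  28÷2 = 14 each, +1 to first 0
Round 4: Cedarfen=38 Ironridge=34 → close Cedarfen (overflow 30)
  38÷1 = 38 each, +1 to first 0

Closure order: Dunmere, Ashgrove, Elkhorn, Cedarfen
Last habitat: Ironridge with 72 animals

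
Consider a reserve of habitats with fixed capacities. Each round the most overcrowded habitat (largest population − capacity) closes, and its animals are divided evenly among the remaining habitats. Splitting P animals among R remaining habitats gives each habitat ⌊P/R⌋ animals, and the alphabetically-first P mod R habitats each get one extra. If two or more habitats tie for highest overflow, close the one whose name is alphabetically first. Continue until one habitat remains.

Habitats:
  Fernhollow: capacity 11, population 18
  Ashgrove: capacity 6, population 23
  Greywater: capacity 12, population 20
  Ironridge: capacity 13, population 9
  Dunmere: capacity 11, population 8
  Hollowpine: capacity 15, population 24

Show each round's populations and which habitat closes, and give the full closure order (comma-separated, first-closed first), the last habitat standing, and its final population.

Closure order: Ashgrove, Greywater, Hollowpine, Fernhollow, Dunmere
Last habitat: Ironridge with 102 animals

Round 1: Ashgrove=23 Dunmere=8 Fernhollow=18 Greywater=20 Hollowpine=24 Ironridge=9 → close Ashgrove (overflow 17)
  23÷5 = 4 each, +1 to first 3
Round 2: Dunmere=13 Fernhollow=23 Greywater=25 Hollowpine=28 Ironridge=13 → close Greywater (overflow 13)
  25÷4 = 6 each, +1 to first 1
Round 3: Dunmere=20 Fernhollow=29 Hollowpine=34 Ironridge=19 → close Hollowpine (overflow 19)
  34÷3 = 11 each, +1 to first 1
Round 4: Dunmere=32 Fernhollow=40 Ironridge=30 → close Fernhollow (overflow 29)
  40÷2 = 20 each, +1 to first 0
Round 5: Dunmere=52 Ironridge=50 → close Dunmere (overflow 41)
  52÷1 = 52 each, +1 to first 0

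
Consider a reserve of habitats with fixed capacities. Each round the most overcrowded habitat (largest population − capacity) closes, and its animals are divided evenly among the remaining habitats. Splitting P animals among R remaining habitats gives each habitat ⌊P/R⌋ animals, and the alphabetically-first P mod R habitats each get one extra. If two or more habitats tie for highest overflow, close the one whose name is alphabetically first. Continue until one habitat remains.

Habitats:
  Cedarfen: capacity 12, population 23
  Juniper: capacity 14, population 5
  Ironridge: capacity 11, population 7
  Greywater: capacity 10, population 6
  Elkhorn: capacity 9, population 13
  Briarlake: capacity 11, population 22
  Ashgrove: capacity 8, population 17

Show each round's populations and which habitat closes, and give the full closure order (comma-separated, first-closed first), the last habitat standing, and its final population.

Closure order: Briarlake, Cedarfen, Ashgrove, Elkhorn, Greywater, Ironridge
Last habitat: Juniper with 93 animals

Round 1: Ashgrove=17 Briarlake=22 Cedarfen=23 Elkhorn=13 Greywater=6 Ironridge=7 Juniper=5 → close Briarlake (overflow 11)
  22÷6 = 3 each, +1 to first 4
Round 2: Ashgrove=21 Cedarfen=27 Elkhorn=17 Greywater=10 Ironridge=10 Juniper=8 → close Cedarfen (overflow 15)
  27÷5 = 5 each, +1 to first 2
Round 3: Ashgrove=27 Elkhorn=23 Greywater=15 Ironridge=15 Juniper=13 → close Ashgrove (overflow 19)
  27÷4 = 6 each, +1 to first 3
Round 4: Elkhorn=30 Greywater=22 Ironridge=22 Juniper=19 → close Elkhorn (overflow 21)
  30÷3 = 10 each, +1 to first 0
Round 5: Greywater=32 Ironridge=32 Juniper=29 → close Greywater (overflow 22)
  32÷2 = 16 each, +1 to first 0
Round 6: Ironridge=48 Juniper=45 → close Ironridge (overflow 37)
  48÷1 = 48 each, +1 to first 0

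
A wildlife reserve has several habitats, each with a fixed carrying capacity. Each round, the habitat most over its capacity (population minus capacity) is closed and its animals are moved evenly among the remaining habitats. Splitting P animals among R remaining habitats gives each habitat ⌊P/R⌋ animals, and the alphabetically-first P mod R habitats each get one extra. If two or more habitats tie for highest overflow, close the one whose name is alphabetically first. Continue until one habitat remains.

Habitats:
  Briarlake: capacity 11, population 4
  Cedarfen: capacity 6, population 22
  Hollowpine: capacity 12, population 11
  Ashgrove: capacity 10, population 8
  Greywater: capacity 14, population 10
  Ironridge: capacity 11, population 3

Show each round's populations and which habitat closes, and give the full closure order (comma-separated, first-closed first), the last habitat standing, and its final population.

Closure order: Cedarfen, Ashgrove, Hollowpine, Greywater, Briarlake
Last habitat: Ironridge with 58 animals

Round 1: Ashgrove=8 Briarlake=4 Cedarfen=22 Greywater=10 Hollowpine=11 Ironridge=3 → close Cedarfen (overflow 16)
  22÷5 = 4 each, +1 to first 2
Round 2: Ashgrove=13 Briarlake=9 Greywater=14 Hollowpine=15 Ironridge=7 → close Ashgrove (overflow 3)
  13÷4 = 3 each, +1 to first 1
Round 3: Briarlake=13 Greywater=17 Hollowpine=18 Ironridge=10 → close Hollowpine (overflow 6)
  18÷3 = 6 each, +1 to first 0
Round 4: Briarlake=19 Greywater=23 Ironridge=16 → close Greywater (overflow 9)
  23÷2 = 11 each, +1 to first 1
Round 5: Briarlake=31 Ironridge=27 → close Briarlake (overflow 20)
  31÷1 = 31 each, +1 to first 0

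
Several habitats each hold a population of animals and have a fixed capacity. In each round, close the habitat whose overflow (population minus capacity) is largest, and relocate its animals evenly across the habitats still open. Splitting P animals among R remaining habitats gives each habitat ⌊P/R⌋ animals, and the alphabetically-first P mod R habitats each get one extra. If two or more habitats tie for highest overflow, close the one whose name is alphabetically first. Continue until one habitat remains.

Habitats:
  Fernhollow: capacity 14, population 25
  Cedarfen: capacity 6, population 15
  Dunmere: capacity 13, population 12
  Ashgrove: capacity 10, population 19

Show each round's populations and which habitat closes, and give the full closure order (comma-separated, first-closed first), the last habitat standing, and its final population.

Round 1: Ashgrove=19 Cedarfen=15 Dunmere=12 Fernhollow=25 → close Fernhollow (overflow 11)
  25÷3 = 8 each, +1 to first 1
Round 2: Ashgrove=28 Cedarfen=23 Dunmere=20 → close Ashgrove (overflow 18)
  28÷2 = 14 each, +1 to first 0
Round 3: Cedarfen=37 Dunmere=34 → close Cedarfen (overflow 31)
  37÷1 = 37 each, +1 to first 0

Closure order: Fernhollow, Ashgrove, Cedarfen
Last habitat: Dunmere with 71 animals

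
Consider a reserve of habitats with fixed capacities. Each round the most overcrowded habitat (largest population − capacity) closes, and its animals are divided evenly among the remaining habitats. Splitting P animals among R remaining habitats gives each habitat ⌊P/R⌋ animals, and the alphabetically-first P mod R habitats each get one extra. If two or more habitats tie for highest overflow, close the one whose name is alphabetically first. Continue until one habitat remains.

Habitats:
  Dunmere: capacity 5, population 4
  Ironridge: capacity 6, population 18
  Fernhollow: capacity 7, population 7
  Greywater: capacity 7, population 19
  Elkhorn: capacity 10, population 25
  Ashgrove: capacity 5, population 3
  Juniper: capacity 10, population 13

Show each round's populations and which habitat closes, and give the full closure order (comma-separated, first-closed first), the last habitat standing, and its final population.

Closure order: Elkhorn, Greywater, Ironridge, Juniper, Ashgrove, Dunmere
Last habitat: Fernhollow with 89 animals

Round 1: Ashgrove=3 Dunmere=4 Elkhorn=25 Fernhollow=7 Greywater=19 Ironridge=18 Juniper=13 → close Elkhorn (overflow 15)
  25÷6 = 4 each, +1 to first 1
Round 2: Ashgrove=8 Dunmere=8 Fernhollow=11 Greywater=23 Ironridge=22 Juniper=17 → close Greywater (overflow 16)
  23÷5 = 4 each, +1 to first 3
Round 3: Ashgrove=13 Dunmere=13 Fernhollow=16 Ironridge=26 Juniper=21 → close Ironridge (overflow 20)
  26÷4 = 6 each, +1 to first 2
Round 4: Ashgrove=20 Dunmere=20 Fernhollow=22 Juniper=27 → close Juniper (overflow 17)
  27÷3 = 9 each, +1 to first 0
Round 5: Ashgrove=29 Dunmere=29 Fernhollow=31 → close Ashgrove (overflow 24)
  29÷2 = 14 each, +1 to first 1
Round 6: Dunmere=44 Fernhollow=45 → close Dunmere (overflow 39)
  44÷1 = 44 each, +1 to first 0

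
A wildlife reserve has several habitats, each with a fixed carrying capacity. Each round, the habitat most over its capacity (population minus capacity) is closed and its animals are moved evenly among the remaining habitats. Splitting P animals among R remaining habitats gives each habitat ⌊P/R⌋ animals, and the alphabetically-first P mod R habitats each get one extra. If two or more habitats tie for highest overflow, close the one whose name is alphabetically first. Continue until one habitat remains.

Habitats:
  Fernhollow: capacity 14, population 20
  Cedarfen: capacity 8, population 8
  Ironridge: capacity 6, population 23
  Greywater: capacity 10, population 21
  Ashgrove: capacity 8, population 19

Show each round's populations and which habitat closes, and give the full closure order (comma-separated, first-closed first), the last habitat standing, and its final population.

Closure order: Ironridge, Ashgrove, Greywater, Fernhollow
Last habitat: Cedarfen with 91 animals

Round 1: Ashgrove=19 Cedarfen=8 Fernhollow=20 Greywater=21 Ironridge=23 → close Ironridge (overflow 17)
  23÷4 = 5 each, +1 to first 3
Round 2: Ashgrove=25 Cedarfen=14 Fernhollow=26 Greywater=26 → close Ashgrove (overflow 17)
  25÷3 = 8 each, +1 to first 1
Round 3: Cedarfen=23 Fernhollow=34 Greywater=34 → close Greywater (overflow 24)
  34÷2 = 17 each, +1 to first 0
Round 4: Cedarfen=40 Fernhollow=51 → close Fernhollow (overflow 37)
  51÷1 = 51 each, +1 to first 0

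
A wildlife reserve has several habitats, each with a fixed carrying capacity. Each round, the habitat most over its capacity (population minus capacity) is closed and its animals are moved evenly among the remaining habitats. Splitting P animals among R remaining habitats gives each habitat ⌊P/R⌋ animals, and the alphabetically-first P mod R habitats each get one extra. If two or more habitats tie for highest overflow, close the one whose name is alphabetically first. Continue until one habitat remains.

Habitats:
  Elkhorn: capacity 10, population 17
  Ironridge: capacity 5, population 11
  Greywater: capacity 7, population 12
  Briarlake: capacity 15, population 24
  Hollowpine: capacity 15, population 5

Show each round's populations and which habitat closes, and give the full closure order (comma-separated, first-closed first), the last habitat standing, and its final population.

Round 1: Briarlake=24 Elkhorn=17 Greywater=12 Hollowpine=5 Ironridge=11 → close Briarlake (overflow 9)
  24÷4 = 6 each, +1 to first 0
Round 2: Elkhorn=23 Greywater=18 Hollowpine=11 Ironridge=17 → close Elkhorn (overflow 13)
  23÷3 = 7 each, +1 to first 2
Round 3: Greywater=26 Hollowpine=19 Ironridge=24 → close Greywater (overflow 19)
  26÷2 = 13 each, +1 to first 0
Round 4: Hollowpine=32 Ironridge=37 → close Ironridge (overflow 32)
  37÷1 = 37 each, +1 to first 0

Closure order: Briarlake, Elkhorn, Greywater, Ironridge
Last habitat: Hollowpine with 69 animals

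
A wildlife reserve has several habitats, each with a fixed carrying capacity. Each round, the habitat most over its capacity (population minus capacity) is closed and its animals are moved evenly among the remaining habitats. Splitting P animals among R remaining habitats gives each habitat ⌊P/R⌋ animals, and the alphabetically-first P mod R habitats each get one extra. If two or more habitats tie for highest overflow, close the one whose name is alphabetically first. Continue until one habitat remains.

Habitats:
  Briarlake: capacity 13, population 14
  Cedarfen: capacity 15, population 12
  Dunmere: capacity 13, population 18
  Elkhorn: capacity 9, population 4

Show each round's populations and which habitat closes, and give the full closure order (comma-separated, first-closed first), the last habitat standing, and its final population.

Round 1: Briarlake=14 Cedarfen=12 Dunmere=18 Elkhorn=4 → close Dunmere (overflow 5)
  18÷3 = 6 each, +1 to first 0
Round 2: Briarlake=20 Cedarfen=18 Elkhorn=10 → close Briarlake (overflow 7)
  20÷2 = 10 each, +1 to first 0
Round 3: Cedarfen=28 Elkhorn=20 → close Cedarfen (overflow 13)
  28÷1 = 28 each, +1 to first 0

Closure order: Dunmere, Briarlake, Cedarfen
Last habitat: Elkhorn with 48 animals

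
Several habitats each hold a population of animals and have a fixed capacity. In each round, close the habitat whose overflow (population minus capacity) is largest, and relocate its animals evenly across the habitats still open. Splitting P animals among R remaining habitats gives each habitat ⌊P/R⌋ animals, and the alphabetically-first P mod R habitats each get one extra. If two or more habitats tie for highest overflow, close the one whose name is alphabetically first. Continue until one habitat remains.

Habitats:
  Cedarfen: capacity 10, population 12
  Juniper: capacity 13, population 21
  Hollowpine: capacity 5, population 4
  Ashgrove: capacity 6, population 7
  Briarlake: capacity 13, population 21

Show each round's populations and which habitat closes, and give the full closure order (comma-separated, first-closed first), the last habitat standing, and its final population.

Closure order: Briarlake, Juniper, Ashgrove, Cedarfen
Last habitat: Hollowpine with 65 animals

Round 1: Ashgrove=7 Briarlake=21 Cedarfen=12 Hollowpine=4 Juniper=21 → close Briarlake (overflow 8)
  21÷4 = 5 each, +1 to first 1
Round 2: Ashgrove=13 Cedarfen=17 Hollowpine=9 Juniper=26 → close Juniper (overflow 13)
  26÷3 = 8 each, +1 to first 2
Round 3: Ashgrove=22 Cedarfen=26 Hollowpine=17 → close Ashgrove (overflow 16)
  22÷2 = 11 each, +1 to first 0
Round 4: Cedarfen=37 Hollowpine=28 → close Cedarfen (overflow 27)
  37÷1 = 37 each, +1 to first 0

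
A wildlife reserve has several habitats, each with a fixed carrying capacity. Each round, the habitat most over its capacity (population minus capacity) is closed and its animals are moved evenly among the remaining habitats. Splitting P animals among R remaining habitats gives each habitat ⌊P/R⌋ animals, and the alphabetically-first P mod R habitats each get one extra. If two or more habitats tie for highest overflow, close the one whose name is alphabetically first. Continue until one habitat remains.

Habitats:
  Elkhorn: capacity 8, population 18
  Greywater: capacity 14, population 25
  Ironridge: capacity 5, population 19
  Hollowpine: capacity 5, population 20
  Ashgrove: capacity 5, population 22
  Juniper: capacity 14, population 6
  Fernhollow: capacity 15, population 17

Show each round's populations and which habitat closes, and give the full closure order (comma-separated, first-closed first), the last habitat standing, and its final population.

Closure order: Ashgrove, Hollowpine, Ironridge, Greywater, Elkhorn, Fernhollow
Last habitat: Juniper with 127 animals

Round 1: Ashgrove=22 Elkhorn=18 Fernhollow=17 Greywater=25 Hollowpine=20 Ironridge=19 Juniper=6 → close Ashgrove (overflow 17)
  22÷6 = 3 each, +1 to first 4
Round 2: Elkhorn=22 Fernhollow=21 Greywater=29 Hollowpine=24 Ironridge=22 Juniper=9 → close Hollowpine (overflow 19)
  24÷5 = 4 each, +1 to first 4
Round 3: Elkhorn=27 Fernhollow=26 Greywater=34 Ironridge=27 Juniper=13 → close Ironridge (overflow 22)
  27÷4 = 6 each, +1 to first 3
Round 4: Elkhorn=34 Fernhollow=33 Greywater=41 Juniper=19 → close Greywater (overflow 27)
  41÷3 = 13 each, +1 to first 2
Round 5: Elkhorn=48 Fernhollow=47 Juniper=32 → close Elkhorn (overflow 40)
  48÷2 = 24 each, +1 to first 0
Round 6: Fernhollow=71 Juniper=56 → close Fernhollow (overflow 56)
  71÷1 = 71 each, +1 to first 0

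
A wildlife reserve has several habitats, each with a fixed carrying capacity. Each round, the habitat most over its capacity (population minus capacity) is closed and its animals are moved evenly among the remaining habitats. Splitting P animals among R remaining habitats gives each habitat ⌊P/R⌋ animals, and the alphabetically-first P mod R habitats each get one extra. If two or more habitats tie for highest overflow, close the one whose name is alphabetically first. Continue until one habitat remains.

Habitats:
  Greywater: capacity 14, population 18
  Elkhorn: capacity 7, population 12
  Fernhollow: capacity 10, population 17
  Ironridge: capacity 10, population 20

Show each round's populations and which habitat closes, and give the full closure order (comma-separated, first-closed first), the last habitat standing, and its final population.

Closure order: Ironridge, Fernhollow, Elkhorn
Last habitat: Greywater with 67 animals

Round 1: Elkhorn=12 Fernhollow=17 Greywater=18 Ironridge=20 → close Ironridge (overflow 10)
  20÷3 = 6 each, +1 to first 2
Round 2: Elkhorn=19 Fernhollow=24 Greywater=24 → close Fernhollow (overflow 14)
  24÷2 = 12 each, +1 to first 0
Round 3: Elkhorn=31 Greywater=36 → close Elkhorn (overflow 24)
  31÷1 = 31 each, +1 to first 0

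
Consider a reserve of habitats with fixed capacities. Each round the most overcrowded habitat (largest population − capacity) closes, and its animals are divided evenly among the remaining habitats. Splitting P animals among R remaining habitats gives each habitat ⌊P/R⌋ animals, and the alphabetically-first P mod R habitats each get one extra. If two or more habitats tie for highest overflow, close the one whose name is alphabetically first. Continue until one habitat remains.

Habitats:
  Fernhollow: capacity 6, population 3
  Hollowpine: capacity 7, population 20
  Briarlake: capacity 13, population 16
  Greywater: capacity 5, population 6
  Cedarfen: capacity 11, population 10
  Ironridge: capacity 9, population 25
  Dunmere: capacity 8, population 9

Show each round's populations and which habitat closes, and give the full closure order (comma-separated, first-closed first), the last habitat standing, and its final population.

Closure order: Ironridge, Hollowpine, Briarlake, Dunmere, Cedarfen, Greywater
Last habitat: Fernhollow with 89 animals

Round 1: Briarlake=16 Cedarfen=10 Dunmere=9 Fernhollow=3 Greywater=6 Hollowpine=20 Ironridge=25 → close Ironridge (overflow 16)
  25÷6 = 4 each, +1 to first 1
Round 2: Briarlake=21 Cedarfen=14 Dunmere=13 Fernhollow=7 Greywater=10 Hollowpine=24 → close Hollowpine (overflow 17)
  24÷5 = 4 each, +1 to first 4
Round 3: Briarlake=26 Cedarfen=19 Dunmere=18 Fernhollow=12 Greywater=14 → close Briarlake (overflow 13)
  26÷4 = 6 each, +1 to first 2
Round 4: Cedarfen=26 Dunmere=25 Fernhollow=18 Greywater=20 → close Dunmere (overflow 17)
  25÷3 = 8 each, +1 to first 1
Round 5: Cedarfen=35 Fernhollow=26 Greywater=28 → close Cedarfen (overflow 24)
  35÷2 = 17 each, +1 to first 1
Round 6: Fernhollow=44 Greywater=45 → close Greywater (overflow 40)
  45÷1 = 45 each, +1 to first 0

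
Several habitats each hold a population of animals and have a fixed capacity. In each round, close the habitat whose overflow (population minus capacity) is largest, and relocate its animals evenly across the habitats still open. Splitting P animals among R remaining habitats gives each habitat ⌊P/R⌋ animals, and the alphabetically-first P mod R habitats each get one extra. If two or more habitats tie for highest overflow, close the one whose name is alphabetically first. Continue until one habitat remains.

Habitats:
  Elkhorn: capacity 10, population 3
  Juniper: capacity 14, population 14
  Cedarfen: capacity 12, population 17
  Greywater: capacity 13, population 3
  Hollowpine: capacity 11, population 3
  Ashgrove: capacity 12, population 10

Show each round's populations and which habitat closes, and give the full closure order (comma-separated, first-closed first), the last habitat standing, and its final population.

Round 1: Ashgrove=10 Cedarfen=17 Elkhorn=3 Greywater=3 Hollowpine=3 Juniper=14 → close Cedarfen (overflow 5)
  17÷5 = 3 each, +1 to first 2
Round 2: Ashgrove=14 Elkhorn=7 Greywater=6 Hollowpine=6 Juniper=17 → close Juniper (overflow 3)
  17÷4 = 4 each, +1 to first 1
Round 3: Ashgrove=19 Elkhorn=11 Greywater=10 Hollowpine=10 → close Ashgrove (overflow 7)
  19÷3 = 6 each, +1 to first 1
Round 4: Elkhorn=18 Greywater=16 Hollowpine=16 → close Elkhorn (overflow 8)
  18÷2 = 9 each, +1 to first 0
Round 5: Greywater=25 Hollowpine=25 → close Hollowpine (overflow 14)
  25÷1 = 25 each, +1 to first 0

Closure order: Cedarfen, Juniper, Ashgrove, Elkhorn, Hollowpine
Last habitat: Greywater with 50 animals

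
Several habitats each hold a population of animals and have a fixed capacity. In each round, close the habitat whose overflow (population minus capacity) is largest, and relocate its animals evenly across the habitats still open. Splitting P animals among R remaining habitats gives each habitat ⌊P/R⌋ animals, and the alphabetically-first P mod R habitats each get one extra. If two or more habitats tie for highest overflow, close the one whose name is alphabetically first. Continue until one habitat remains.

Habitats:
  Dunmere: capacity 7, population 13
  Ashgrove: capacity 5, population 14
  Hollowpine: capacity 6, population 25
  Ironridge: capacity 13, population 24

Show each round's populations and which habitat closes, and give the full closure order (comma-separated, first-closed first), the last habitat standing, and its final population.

Round 1: Ashgrove=14 Dunmere=13 Hollowpine=25 Ironridge=24 → close Hollowpine (overflow 19)
  25÷3 = 8 each, +1 to first 1
Round 2: Ashgrove=23 Dunmere=21 Ironridge=32 → close Ironridge (overflow 19)
  32÷2 = 16 each, +1 to first 0
Round 3: Ashgrove=39 Dunmere=37 → close Ashgrove (overflow 34)
  39÷1 = 39 each, +1 to first 0

Closure order: Hollowpine, Ironridge, Ashgrove
Last habitat: Dunmere with 76 animals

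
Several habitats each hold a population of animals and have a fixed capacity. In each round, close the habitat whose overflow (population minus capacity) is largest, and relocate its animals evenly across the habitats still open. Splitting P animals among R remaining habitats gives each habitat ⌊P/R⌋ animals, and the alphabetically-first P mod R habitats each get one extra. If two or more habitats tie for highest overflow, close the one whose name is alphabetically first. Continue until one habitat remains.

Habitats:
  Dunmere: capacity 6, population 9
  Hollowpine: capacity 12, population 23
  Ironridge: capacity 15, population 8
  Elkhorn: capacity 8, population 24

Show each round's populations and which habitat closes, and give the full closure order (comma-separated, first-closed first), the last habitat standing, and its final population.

Closure order: Elkhorn, Hollowpine, Dunmere
Last habitat: Ironridge with 64 animals

Round 1: Dunmere=9 Elkhorn=24 Hollowpine=23 Ironridge=8 → close Elkhorn (overflow 16)
  24÷3 = 8 each, +1 to first 0
Round 2: Dunmere=17 Hollowpine=31 Ironridge=16 → close Hollowpine (overflow 19)
  31÷2 = 15 each, +1 to first 1
Round 3: Dunmere=33 Ironridge=31 → close Dunmere (overflow 27)
  33÷1 = 33 each, +1 to first 0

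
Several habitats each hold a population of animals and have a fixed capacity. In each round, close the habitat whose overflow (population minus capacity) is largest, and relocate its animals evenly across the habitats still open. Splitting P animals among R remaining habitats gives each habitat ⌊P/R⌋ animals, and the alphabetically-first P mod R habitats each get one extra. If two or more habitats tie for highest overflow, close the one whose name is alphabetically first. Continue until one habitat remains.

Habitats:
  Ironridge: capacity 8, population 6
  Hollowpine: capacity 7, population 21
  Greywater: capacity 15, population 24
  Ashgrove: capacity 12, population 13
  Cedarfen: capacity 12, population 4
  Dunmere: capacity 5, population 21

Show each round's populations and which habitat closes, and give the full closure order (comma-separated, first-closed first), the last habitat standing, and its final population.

Round 1: Ashgrove=13 Cedarfen=4 Dunmere=21 Greywater=24 Hollowpine=21 Ironridge=6 → close Dunmere (overflow 16)
  21÷5 = 4 each, +1 to first 1
Round 2: Ashgrove=18 Cedarfen=8 Greywater=28 Hollowpine=25 Ironridge=10 → close Hollowpine (overflow 18)
  25÷4 = 6 each, +1 to first 1
Round 3: Ashgrove=25 Cedarfen=14 Greywater=34 Ironridge=16 → close Greywater (overflow 19)
  34÷3 = 11 each, +1 to first 1
Round 4: Ashgrove=37 Cedarfen=25 Ironridge=27 → close Ashgrove (overflow 25)
  37÷2 = 18 each, +1 to first 1
Round 5: Cedarfen=44 Ironridge=45 → close Ironridge (overflow 37)
  45÷1 = 45 each, +1 to first 0

Closure order: Dunmere, Hollowpine, Greywater, Ashgrove, Ironridge
Last habitat: Cedarfen with 89 animals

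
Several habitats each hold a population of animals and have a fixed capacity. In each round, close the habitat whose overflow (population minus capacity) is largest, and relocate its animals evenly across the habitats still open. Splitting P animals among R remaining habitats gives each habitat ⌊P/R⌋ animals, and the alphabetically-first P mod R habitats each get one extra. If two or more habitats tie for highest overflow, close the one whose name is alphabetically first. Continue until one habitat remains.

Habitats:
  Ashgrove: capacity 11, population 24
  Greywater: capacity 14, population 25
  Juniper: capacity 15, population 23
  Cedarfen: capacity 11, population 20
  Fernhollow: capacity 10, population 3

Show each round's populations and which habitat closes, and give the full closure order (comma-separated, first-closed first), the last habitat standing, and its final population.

Closure order: Ashgrove, Greywater, Cedarfen, Juniper
Last habitat: Fernhollow with 95 animals

Round 1: Ashgrove=24 Cedarfen=20 Fernhollow=3 Greywater=25 Juniper=23 → close Ashgrove (overflow 13)
  24÷4 = 6 each, +1 to first 0
Round 2: Cedarfen=26 Fernhollow=9 Greywater=31 Juniper=29 → close Greywater (overflow 17)
  31÷3 = 10 each, +1 to first 1
Round 3: Cedarfen=37 Fernhollow=19 Juniper=39 → close Cedarfen (overflow 26)
  37÷2 = 18 each, +1 to first 1
Round 4: Fernhollow=38 Juniper=57 → close Juniper (overflow 42)
  57÷1 = 57 each, +1 to first 0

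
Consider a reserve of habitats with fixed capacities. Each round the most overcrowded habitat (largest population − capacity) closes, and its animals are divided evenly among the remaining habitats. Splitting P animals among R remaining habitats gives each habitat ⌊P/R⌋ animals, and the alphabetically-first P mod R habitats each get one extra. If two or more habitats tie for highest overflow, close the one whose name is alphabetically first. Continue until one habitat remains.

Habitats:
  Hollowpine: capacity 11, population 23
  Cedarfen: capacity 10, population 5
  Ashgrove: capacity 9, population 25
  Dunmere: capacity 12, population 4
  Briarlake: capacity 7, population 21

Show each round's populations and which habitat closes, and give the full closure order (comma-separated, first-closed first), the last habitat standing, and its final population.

Round 1: Ashgrove=25 Briarlake=21 Cedarfen=5 Dunmere=4 Hollowpine=23 → close Ashgrove (overflow 16)
  25÷4 = 6 each, +1 to first 1
Round 2: Briarlake=28 Cedarfen=11 Dunmere=10 Hollowpine=29 → close Briarlake (overflow 21)
  28÷3 = 9 each, +1 to first 1
Round 3: Cedarfen=21 Dunmere=19 Hollowpine=38 → close Hollowpine (overflow 27)
  38÷2 = 19 each, +1 to first 0
Round 4: Cedarfen=40 Dunmere=38 → close Cedarfen (overflow 30)
  40÷1 = 40 each, +1 to first 0

Closure order: Ashgrove, Briarlake, Hollowpine, Cedarfen
Last habitat: Dunmere with 78 animals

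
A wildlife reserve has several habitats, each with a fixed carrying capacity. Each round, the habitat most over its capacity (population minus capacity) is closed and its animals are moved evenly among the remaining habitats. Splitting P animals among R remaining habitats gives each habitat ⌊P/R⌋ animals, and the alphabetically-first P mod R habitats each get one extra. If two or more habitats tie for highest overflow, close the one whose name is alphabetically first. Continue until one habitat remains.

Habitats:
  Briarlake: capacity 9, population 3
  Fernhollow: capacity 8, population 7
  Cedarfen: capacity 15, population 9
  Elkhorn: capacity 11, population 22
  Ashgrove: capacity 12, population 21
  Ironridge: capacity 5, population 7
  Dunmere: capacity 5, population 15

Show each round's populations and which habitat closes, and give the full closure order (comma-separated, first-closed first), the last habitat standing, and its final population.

Round 1: Ashgrove=21 Briarlake=3 Cedarfen=9 Dunmere=15 Elkhorn=22 Fernhollow=7 Ironridge=7 → close Elkhorn (overflow 11)
  22÷6 = 3 each, +1 to first 4
Round 2: Ashgrove=25 Briarlake=7 Cedarfen=13 Dunmere=19 Fernhollow=10 Ironridge=10 → close Dunmere (overflow 14)
  19÷5 = 3 each, +1 to first 4
Round 3: Ashgrove=29 Briarlake=11 Cedarfen=17 Fernhollow=14 Ironridge=13 → close Ashgrove (overflow 17)
  29÷4 = 7 each, +1 to first 1
Round 4: Briarlake=19 Cedarfen=24 Fernhollow=21 Ironridge=20 → close Ironridge (overflow 15)
  20÷3 = 6 each, +1 to first 2
Round 5: Briarlake=26 Cedarfen=31 Fernhollow=27 → close Fernhollow (overflow 19)
  27÷2 = 13 each, +1 to first 1
Round 6: Briarlake=40 Cedarfen=44 → close Briarlake (overflow 31)
  40÷1 = 40 each, +1 to first 0

Closure order: Elkhorn, Dunmere, Ashgrove, Ironridge, Fernhollow, Briarlake
Last habitat: Cedarfen with 84 animals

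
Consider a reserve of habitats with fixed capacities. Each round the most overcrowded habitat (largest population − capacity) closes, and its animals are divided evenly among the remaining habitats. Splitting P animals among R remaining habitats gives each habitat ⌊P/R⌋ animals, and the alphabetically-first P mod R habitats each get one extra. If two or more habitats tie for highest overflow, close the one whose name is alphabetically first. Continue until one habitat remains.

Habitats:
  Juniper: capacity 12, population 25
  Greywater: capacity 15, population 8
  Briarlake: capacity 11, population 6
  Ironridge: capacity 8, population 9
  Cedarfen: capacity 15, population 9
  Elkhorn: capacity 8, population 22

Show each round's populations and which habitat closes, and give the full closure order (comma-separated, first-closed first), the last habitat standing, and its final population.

Round 1: Briarlake=6 Cedarfen=9 Elkhorn=22 Greywater=8 Ironridge=9 Juniper=25 → close Elkhorn (overflow 14)
  22÷5 = 4 each, +1 to first 2
Round 2: Briarlake=11 Cedarfen=14 Greywater=12 Ironridge=13 Juniper=29 → close Juniper (overflow 17)
  29÷4 = 7 each, +1 to first 1
Round 3: Briarlake=19 Cedarfen=21 Greywater=19 Ironridge=20 → close Ironridge (overflow 12)
  20÷3 = 6 each, +1 to first 2
Round 4: Briarlake=26 Cedarfen=28 Greywater=25 → close Briarlake (overflow 15)
  26÷2 = 13 each, +1 to first 0
Round 5: Cedarfen=41 Greywater=38 → close Cedarfen (overflow 26)
  41÷1 = 41 each, +1 to first 0

Closure order: Elkhorn, Juniper, Ironridge, Briarlake, Cedarfen
Last habitat: Greywater with 79 animals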